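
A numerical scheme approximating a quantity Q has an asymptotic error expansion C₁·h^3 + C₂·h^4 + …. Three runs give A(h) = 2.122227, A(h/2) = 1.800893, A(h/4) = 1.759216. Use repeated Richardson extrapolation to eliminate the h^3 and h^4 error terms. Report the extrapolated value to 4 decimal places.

First eliminate the h^3 term (factor 2^3 = 8):
  B₁ = (8·1.800893 − 2.122227)/7 = 1.754988
  B₂ = (8·1.759216 − 1.800893)/7 = 1.753262
Then eliminate the h^4 term (factor 2^4 = 16):
  (16·1.753262 − 1.754988)/15 = 1.753147

1.7531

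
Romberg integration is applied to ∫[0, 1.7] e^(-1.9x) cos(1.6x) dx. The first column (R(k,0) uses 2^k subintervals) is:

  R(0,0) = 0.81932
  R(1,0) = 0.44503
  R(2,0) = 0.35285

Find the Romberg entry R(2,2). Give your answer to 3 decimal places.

Richardson extrapolation on the trapezoidal column (denominator 4−1=3):
R(1,1) = 0.44503 + (0.44503 − 0.81932)/3 = 0.32027
R(2,1) = 0.35285 + (0.35285 − 0.44503)/3 = 0.32212
R(2,2) = 0.32212 + (0.32212 − 0.32027)/15 = 0.32224

0.322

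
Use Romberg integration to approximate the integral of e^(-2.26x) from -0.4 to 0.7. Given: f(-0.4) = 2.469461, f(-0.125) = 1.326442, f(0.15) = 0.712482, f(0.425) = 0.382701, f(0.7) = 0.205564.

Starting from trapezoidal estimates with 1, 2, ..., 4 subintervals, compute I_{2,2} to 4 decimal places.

I_{0,0} (trapezoid, 1 panel, h=1.1000): 1.471264
I_{1,0} (trapezoid, 2 panels, h=0.5500): 1.127497
I_{2,0} (trapezoid, 4 panels, h=0.2750): 1.033763
I_{1,1} = 1.127497 + (1.127497 − 1.471264)/3 = 1.012908
I_{2,1} = 1.033763 + (1.033763 − 1.127497)/3 = 1.002518
I_{2,2} = 1.002518 + (1.002518 − 1.012908)/15 = 1.001825

1.0018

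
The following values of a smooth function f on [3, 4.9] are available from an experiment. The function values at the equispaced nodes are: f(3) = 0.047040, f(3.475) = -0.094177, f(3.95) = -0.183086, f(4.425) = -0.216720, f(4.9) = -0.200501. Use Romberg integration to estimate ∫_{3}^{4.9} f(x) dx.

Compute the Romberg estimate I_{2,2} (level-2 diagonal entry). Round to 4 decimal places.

-0.2791

I_{0,0} (trapezoid, 1 panel, h=1.9000): -0.145788
I_{1,0} (trapezoid, 2 panels, h=0.9500): -0.246826
I_{2,0} (trapezoid, 4 panels, h=0.4750): -0.271089
I_{1,1} = -0.246826 + (-0.246826 − (-0.145788))/3 = -0.280505
I_{2,1} = -0.271089 + (-0.271089 − (-0.246826))/3 = -0.279177
I_{2,2} = -0.279177 + (-0.279177 − (-0.280505))/15 = -0.279088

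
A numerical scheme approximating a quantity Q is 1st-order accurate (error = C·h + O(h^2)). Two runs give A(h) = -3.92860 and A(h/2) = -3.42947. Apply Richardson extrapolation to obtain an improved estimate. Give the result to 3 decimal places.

-2.930

Extrapolated value = (2·A(h/2) − A(h)) / (2 − 1)
= (2·(-3.42947) − (-3.92860)) / 1
= -2.93034 / 1 = -2.93034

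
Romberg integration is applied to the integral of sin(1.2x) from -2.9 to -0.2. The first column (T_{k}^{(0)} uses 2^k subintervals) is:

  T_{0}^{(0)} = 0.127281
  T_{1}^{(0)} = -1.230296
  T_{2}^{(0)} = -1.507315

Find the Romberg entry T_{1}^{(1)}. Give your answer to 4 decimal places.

Richardson extrapolation on the trapezoidal column (denominator 4−1=3):
T_{1}^{(1)} = -1.230296 + (-1.230296 − 0.127281)/3 = -1.682822

-1.6828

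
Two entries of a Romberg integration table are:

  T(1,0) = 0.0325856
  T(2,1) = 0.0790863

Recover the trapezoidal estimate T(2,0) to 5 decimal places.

0.06746

From T(2,1) = (4·T(2,0) − T(1,0))/3, solve for T(2,0):
4·T(2,0) = 3·0.0790863 + 0.0325856 = 0.2698445
T(2,0) = 0.0674611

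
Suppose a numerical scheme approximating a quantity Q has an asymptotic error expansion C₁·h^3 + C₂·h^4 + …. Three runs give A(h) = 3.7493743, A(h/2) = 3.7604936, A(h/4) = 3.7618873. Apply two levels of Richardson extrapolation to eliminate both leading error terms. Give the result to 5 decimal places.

First eliminate the h^3 term (factor 2^3 = 8):
  B₁ = (8·3.7604936 − 3.7493743)/7 = 3.7620821
  B₂ = (8·3.7618873 − 3.7604936)/7 = 3.7620864
Then eliminate the h^4 term (factor 2^4 = 16):
  (16·3.7620864 − 3.7620821)/15 = 3.7620867

3.76209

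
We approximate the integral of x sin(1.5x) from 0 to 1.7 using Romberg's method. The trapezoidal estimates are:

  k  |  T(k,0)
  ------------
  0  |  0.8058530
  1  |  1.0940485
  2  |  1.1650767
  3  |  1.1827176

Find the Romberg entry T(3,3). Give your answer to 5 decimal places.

Richardson extrapolation on the trapezoidal column (denominator 4−1=3):
T(1,1) = 1.0940485 + (1.0940485 − 0.8058530)/3 = 1.1901137
T(2,1) = 1.1650767 + (1.1650767 − 1.0940485)/3 = 1.1887528
T(3,1) = 1.1827176 + (1.1827176 − 1.1650767)/3 = 1.1885979
T(2,2) = 1.1887528 + (1.1887528 − 1.1901137)/15 = 1.1886621
T(3,2) = 1.1885979 + (1.1885979 − 1.1887528)/15 = 1.1885876
T(3,3) = (64·1.1885876 − 1.1886621) / 63 = 1.1885864

1.18859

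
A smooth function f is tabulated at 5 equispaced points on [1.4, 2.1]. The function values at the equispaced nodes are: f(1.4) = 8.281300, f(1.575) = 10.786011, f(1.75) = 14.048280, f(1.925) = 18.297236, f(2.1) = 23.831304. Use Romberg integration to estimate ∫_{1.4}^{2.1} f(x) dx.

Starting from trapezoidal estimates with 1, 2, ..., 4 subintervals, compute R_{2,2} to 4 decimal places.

10.2980

R_{0,0} (trapezoid, 1 panel, h=0.7000): 11.239411
R_{1,0} (trapezoid, 2 panels, h=0.3500): 10.536604
R_{2,0} (trapezoid, 4 panels, h=0.1750): 10.357870
R_{1,1} = 10.536604 + (10.536604 − 11.239411)/3 = 10.302335
R_{2,1} = 10.357870 + (10.357870 − 10.536604)/3 = 10.298292
R_{2,2} = 10.298292 + (10.298292 − 10.302335)/15 = 10.298022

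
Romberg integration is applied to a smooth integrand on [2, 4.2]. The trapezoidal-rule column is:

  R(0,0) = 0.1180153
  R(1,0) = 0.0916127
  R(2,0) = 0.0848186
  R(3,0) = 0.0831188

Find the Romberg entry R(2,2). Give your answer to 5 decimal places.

0.08254

R(1,1) = 0.0916127 + (0.0916127 − 0.1180153)/3 = 0.0828118
R(2,1) = 0.0848186 + (0.0848186 − 0.0916127)/3 = 0.0825539
R(2,2) = (16·0.0825539 − 0.0828118) / 15 = 0.0825367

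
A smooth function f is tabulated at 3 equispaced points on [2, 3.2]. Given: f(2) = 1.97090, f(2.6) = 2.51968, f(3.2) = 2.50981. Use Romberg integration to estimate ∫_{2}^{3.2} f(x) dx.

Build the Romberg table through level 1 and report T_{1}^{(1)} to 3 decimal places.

2.912

T_{0}^{(0)} (trapezoid, 1 panel, h=1.2000): 2.68843
T_{1}^{(0)} (trapezoid, 2 panels, h=0.6000): 2.85602
T_{1}^{(1)} = 2.85602 + (2.85602 − 2.68843)/3 = 2.91188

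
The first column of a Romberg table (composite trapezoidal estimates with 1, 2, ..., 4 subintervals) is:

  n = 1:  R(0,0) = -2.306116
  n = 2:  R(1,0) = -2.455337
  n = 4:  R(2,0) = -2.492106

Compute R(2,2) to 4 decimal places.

R(1,1) = (4·(-2.455337) − (-2.306116)) / 3 = -2.505077
R(2,1) = -2.492106 + (-2.492106 − (-2.455337))/3 = -2.504362
R(2,2) = (16·(-2.504362) − (-2.505077)) / 15 = -2.504314

-2.5043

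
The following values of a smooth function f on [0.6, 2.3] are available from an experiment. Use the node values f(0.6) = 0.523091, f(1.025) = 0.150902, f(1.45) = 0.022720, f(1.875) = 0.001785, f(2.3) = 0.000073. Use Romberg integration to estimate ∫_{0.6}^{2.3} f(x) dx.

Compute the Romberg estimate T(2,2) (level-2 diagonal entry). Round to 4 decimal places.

0.1666

T(0,0) (trapezoid, 1 panel, h=1.7000): 0.444689
T(1,0) (trapezoid, 2 panels, h=0.8500): 0.241657
T(2,0) (trapezoid, 4 panels, h=0.4250): 0.185720
T(1,1) = 0.241657 + (0.241657 − 0.444689)/3 = 0.173980
T(2,1) = 0.185720 + (0.185720 − 0.241657)/3 = 0.167074
T(2,2) = 0.167074 + (0.167074 − 0.173980)/15 = 0.166614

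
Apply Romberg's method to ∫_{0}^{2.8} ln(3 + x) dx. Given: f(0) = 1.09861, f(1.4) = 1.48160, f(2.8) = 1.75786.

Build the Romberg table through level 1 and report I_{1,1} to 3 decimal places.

I_{0,0} (trapezoid, 1 panel, h=2.8000): 3.99906
I_{1,0} (trapezoid, 2 panels, h=1.4000): 4.07377
I_{1,1} = 4.07377 + (4.07377 − 3.99906)/3 = 4.09867

4.099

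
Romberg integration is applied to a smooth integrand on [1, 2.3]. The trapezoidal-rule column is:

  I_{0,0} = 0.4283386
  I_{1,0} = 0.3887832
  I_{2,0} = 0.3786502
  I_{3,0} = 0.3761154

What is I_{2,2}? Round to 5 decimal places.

Richardson extrapolation on the trapezoidal column (denominator 4−1=3):
I_{1,1} = (4·0.3887832 − 0.4283386) / 3 = 0.3755981
I_{2,1} = 0.3786502 + (0.3786502 − 0.3887832)/3 = 0.3752725
I_{2,2} = 0.3752725 + (0.3752725 − 0.3755981)/15 = 0.3752508

0.37525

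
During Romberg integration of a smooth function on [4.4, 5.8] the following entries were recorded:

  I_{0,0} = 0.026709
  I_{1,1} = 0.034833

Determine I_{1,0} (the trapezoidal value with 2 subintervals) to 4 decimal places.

From I_{1,1} = (4·I_{1,0} − I_{0,0})/3, solve for I_{1,0}:
4·I_{1,0} = 3·0.034833 + 0.026709 = 0.131208
I_{1,0} = 0.032802

0.0328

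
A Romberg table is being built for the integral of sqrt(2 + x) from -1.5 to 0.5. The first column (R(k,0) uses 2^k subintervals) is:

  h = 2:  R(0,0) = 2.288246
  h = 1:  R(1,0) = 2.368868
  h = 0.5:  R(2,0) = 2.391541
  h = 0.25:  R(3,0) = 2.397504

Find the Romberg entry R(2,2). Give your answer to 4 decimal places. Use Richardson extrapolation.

2.3993

R(1,1) = 2.368868 + (2.368868 − 2.288246)/3 = 2.395742
R(2,1) = (4·2.391541 − 2.368868) / 3 = 2.399099
R(2,2) = 2.399099 + (2.399099 − 2.395742)/15 = 2.399323
(Column j=1 coincides with Simpson's rule on the same nodes.)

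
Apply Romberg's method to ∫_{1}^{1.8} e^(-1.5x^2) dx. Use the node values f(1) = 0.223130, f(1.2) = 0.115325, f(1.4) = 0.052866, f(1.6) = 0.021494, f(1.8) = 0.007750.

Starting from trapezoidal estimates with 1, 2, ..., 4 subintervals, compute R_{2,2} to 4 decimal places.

0.0589

R_{0,0} (trapezoid, 1 panel, h=0.8000): 0.092352
R_{1,0} (trapezoid, 2 panels, h=0.4000): 0.067322
R_{2,0} (trapezoid, 4 panels, h=0.2000): 0.061025
R_{1,1} = 0.067322 + (0.067322 − 0.092352)/3 = 0.058979
R_{2,1} = 0.061025 + (0.061025 − 0.067322)/3 = 0.058926
R_{2,2} = 0.058926 + (0.058926 − 0.058979)/15 = 0.058922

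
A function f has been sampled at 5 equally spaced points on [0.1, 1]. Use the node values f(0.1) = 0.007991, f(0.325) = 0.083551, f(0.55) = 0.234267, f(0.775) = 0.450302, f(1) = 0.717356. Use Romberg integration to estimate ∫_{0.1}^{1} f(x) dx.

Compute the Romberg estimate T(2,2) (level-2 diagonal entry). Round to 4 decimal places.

T(0,0) (trapezoid, 1 panel, h=0.9000): 0.326406
T(1,0) (trapezoid, 2 panels, h=0.4500): 0.268623
T(2,0) (trapezoid, 4 panels, h=0.2250): 0.254429
T(1,1) = 0.268623 + (0.268623 − 0.326406)/3 = 0.249362
T(2,1) = 0.254429 + (0.254429 − 0.268623)/3 = 0.249698
T(2,2) = 0.249698 + (0.249698 − 0.249362)/15 = 0.249720

0.2497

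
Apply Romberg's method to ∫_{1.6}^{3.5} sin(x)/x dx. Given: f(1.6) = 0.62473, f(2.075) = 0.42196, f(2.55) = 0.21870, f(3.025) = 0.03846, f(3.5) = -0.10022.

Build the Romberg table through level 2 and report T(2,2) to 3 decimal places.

T(0,0) (trapezoid, 1 panel, h=1.9000): 0.49828
T(1,0) (trapezoid, 2 panels, h=0.9500): 0.45691
T(2,0) (trapezoid, 4 panels, h=0.4750): 0.44715
T(1,1) = 0.45691 + (0.45691 − 0.49828)/3 = 0.44312
T(2,1) = 0.44715 + (0.44715 − 0.45691)/3 = 0.44390
T(2,2) = 0.44390 + (0.44390 − 0.44312)/15 = 0.44395

0.444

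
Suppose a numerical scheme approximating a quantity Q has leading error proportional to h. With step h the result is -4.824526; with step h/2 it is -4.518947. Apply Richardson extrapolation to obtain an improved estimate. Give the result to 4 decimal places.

The leading error scales as h; refining by a factor of 2 reduces it by 2^1 = 2.
Extrapolated value = (2·A(h/2) − A(h)) / (2 − 1)
= (2·(-4.518947) − (-4.824526)) / 1
= -4.213368 / 1 = -4.213368

-4.2134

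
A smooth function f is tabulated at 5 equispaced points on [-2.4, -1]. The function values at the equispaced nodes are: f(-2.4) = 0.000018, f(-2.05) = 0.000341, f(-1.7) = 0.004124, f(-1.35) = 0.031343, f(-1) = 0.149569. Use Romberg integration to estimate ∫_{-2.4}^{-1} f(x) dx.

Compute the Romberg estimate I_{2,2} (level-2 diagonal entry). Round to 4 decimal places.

I_{0,0} (trapezoid, 1 panel, h=1.4000): 0.104711
I_{1,0} (trapezoid, 2 panels, h=0.7000): 0.055242
I_{2,0} (trapezoid, 4 panels, h=0.3500): 0.038711
I_{1,1} = 0.055242 + (0.055242 − 0.104711)/3 = 0.038752
I_{2,1} = 0.038711 + (0.038711 − 0.055242)/3 = 0.033201
I_{2,2} = 0.033201 + (0.033201 − 0.038752)/15 = 0.032831

0.0328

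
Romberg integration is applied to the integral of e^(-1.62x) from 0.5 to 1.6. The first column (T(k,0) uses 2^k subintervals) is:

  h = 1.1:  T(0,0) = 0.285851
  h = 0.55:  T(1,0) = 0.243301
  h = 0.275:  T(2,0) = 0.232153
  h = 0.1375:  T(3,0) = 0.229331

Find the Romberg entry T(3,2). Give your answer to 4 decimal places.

0.2284

Richardson extrapolation on the trapezoidal column (denominator 4−1=3):
T(2,1) = 0.232153 + (0.232153 − 0.243301)/3 = 0.228437
T(3,1) = 0.229331 + (0.229331 − 0.232153)/3 = 0.228390
T(3,2) = 0.228390 + (0.228390 − 0.228437)/15 = 0.228387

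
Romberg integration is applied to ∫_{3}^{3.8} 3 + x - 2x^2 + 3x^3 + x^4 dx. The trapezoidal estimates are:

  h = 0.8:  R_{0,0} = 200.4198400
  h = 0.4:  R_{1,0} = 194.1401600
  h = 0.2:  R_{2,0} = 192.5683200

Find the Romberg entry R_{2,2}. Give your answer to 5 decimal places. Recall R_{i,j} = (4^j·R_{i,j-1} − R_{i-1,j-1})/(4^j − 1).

192.04420

R_{1,1} = (4·194.1401600 − 200.4198400) / 3 = 192.0469333
R_{2,1} = (4·192.5683200 − 194.1401600) / 3 = 192.0443733
R_{2,2} = (16·192.0443733 − 192.0469333) / 15 = 192.0442026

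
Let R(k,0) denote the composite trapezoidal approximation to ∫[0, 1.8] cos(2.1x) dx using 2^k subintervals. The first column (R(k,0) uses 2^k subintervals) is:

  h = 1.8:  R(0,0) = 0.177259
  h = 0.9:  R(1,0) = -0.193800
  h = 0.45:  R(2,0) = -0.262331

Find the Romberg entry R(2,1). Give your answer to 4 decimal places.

R(2,1) = -0.262331 + (-0.262331 − (-0.193800))/3 = -0.285175

-0.2852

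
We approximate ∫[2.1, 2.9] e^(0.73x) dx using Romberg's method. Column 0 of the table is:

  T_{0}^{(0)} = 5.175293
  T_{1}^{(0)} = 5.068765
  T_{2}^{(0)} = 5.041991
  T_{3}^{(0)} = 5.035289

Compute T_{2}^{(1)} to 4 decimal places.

T_{2}^{(1)} = 5.041991 + (5.041991 − 5.068765)/3 = 5.033066

5.0331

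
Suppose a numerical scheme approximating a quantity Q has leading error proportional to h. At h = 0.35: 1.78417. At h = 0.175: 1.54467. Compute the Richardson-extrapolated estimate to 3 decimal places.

1.305

Extrapolated value = (2·A(h/2) − A(h)) / (2 − 1)
= (2·1.54467 − 1.78417) / 1
= 1.30517 / 1 = 1.30517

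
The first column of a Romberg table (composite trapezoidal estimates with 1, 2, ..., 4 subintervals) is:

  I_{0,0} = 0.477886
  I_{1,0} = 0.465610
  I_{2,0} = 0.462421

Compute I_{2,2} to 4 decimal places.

I_{1,1} = (4·0.465610 − 0.477886) / 3 = 0.461518
I_{2,1} = (4·0.462421 − 0.465610) / 3 = 0.461358
I_{2,2} = 0.461358 + (0.461358 − 0.461518)/15 = 0.461347

0.4613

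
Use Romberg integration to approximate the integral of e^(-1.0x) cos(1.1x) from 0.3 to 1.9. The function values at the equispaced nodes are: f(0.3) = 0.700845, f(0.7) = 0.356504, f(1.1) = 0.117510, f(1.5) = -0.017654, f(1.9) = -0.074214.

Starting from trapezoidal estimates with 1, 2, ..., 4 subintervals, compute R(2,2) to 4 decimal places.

R(0,0) (trapezoid, 1 panel, h=1.6000): 0.501305
R(1,0) (trapezoid, 2 panels, h=0.8000): 0.344660
R(2,0) (trapezoid, 4 panels, h=0.4000): 0.307870
R(1,1) = 0.344660 + (0.344660 − 0.501305)/3 = 0.292445
R(2,1) = 0.307870 + (0.307870 − 0.344660)/3 = 0.295607
R(2,2) = 0.295607 + (0.295607 − 0.292445)/15 = 0.295818

0.2958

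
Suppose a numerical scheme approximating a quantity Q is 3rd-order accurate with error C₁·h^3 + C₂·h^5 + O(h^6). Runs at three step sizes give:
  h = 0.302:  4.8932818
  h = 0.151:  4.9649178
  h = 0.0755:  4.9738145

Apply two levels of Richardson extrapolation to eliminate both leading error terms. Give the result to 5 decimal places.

4.97508

First eliminate the h^3 term (factor 2^3 = 8):
  B₁ = (8·4.9649178 − 4.8932818)/7 = 4.9751515
  B₂ = (8·4.9738145 − 4.9649178)/7 = 4.9750855
Then eliminate the h^5 term (factor 2^5 = 32):
  (32·4.9750855 − 4.9751515)/31 = 4.9750834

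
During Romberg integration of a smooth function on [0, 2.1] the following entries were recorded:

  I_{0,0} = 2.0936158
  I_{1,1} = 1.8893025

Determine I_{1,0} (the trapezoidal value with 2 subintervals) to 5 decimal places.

From I_{1,1} = (4·I_{1,0} − I_{0,0})/3, solve for I_{1,0}:
4·I_{1,0} = 3·1.8893025 + 2.0936158 = 7.7615233
I_{1,0} = 1.9403808

1.94038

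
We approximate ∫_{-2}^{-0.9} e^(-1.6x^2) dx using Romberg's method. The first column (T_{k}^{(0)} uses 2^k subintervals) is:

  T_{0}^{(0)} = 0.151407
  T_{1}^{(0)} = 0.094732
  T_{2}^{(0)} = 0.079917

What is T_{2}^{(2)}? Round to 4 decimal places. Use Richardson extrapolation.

0.0749

Richardson extrapolation on the trapezoidal column (denominator 4−1=3):
T_{1}^{(1)} = (4·0.094732 − 0.151407) / 3 = 0.075840
T_{2}^{(1)} = 0.079917 + (0.079917 − 0.094732)/3 = 0.074979
T_{2}^{(2)} = 0.074979 + (0.074979 − 0.075840)/15 = 0.074922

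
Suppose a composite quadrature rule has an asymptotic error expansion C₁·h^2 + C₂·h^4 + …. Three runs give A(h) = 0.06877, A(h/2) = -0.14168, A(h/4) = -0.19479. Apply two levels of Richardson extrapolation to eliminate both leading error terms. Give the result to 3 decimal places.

First eliminate the h^2 term (factor 2^2 = 4):
  B₁ = (4·(-0.14168) − 0.06877)/3 = -0.21183
  B₂ = (4·(-0.19479) − (-0.14168))/3 = -0.21249
Then eliminate the h^4 term (factor 2^4 = 16):
  (16·(-0.21249) − (-0.21183))/15 = -0.21253

-0.213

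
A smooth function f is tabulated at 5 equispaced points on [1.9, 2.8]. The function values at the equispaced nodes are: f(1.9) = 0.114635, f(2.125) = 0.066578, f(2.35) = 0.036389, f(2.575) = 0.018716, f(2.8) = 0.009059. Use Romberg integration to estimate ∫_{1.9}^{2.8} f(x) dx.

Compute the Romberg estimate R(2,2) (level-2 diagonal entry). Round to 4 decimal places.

R(0,0) (trapezoid, 1 panel, h=0.9000): 0.055662
R(1,0) (trapezoid, 2 panels, h=0.4500): 0.044206
R(2,0) (trapezoid, 4 panels, h=0.2250): 0.041294
R(1,1) = 0.044206 + (0.044206 − 0.055662)/3 = 0.040387
R(2,1) = 0.041294 + (0.041294 − 0.044206)/3 = 0.040323
R(2,2) = 0.040323 + (0.040323 − 0.040387)/15 = 0.040319

0.0403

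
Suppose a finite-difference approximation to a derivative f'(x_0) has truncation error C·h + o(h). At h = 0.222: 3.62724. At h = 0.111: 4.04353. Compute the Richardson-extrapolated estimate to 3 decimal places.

4.460

Extrapolated value = (2·A(h/2) − A(h)) / (2 − 1)
= (2·4.04353 − 3.62724) / 1
= 4.45982 / 1 = 4.45982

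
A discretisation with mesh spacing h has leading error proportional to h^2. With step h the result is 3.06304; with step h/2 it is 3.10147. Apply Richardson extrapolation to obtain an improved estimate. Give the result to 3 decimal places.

3.114

Extrapolated value = (4·A(h/2) − A(h)) / (4 − 1)
= (4·3.10147 − 3.06304) / 3
= 9.34284 / 3 = 3.11428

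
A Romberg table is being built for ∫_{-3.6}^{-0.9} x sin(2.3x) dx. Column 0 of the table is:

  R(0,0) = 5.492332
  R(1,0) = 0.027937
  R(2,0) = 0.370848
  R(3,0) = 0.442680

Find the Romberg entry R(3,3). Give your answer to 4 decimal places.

0.4627

Richardson extrapolation on the trapezoidal column (denominator 4−1=3):
R(1,1) = (4·0.027937 − 5.492332) / 3 = -1.793528
R(2,1) = (4·0.370848 − 0.027937) / 3 = 0.485152
R(3,1) = 0.442680 + (0.442680 − 0.370848)/3 = 0.466624
R(2,2) = 0.485152 + (0.485152 − (-1.793528))/15 = 0.637064
R(3,2) = 0.466624 + (0.466624 − 0.485152)/15 = 0.465389
R(3,3) = (64·0.465389 − 0.637064) / 63 = 0.462664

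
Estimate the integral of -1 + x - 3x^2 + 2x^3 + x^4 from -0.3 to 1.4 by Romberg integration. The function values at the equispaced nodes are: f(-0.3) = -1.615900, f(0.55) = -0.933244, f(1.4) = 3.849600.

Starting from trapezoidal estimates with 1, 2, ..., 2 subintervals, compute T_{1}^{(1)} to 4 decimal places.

-0.4248

T_{0}^{(0)} (trapezoid, 1 panel, h=1.7000): 1.898645
T_{1}^{(0)} (trapezoid, 2 panels, h=0.8500): 0.156065
T_{1}^{(1)} = 0.156065 + (0.156065 − 1.898645)/3 = -0.424795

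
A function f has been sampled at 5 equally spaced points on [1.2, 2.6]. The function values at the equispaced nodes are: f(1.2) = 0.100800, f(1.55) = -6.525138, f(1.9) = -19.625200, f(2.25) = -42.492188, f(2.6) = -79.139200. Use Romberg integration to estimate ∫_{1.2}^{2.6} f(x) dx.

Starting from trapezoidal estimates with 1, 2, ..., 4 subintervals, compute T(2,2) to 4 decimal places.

T(0,0) (trapezoid, 1 panel, h=1.4000): -55.326880
T(1,0) (trapezoid, 2 panels, h=0.7000): -41.401080
T(2,0) (trapezoid, 4 panels, h=0.3500): -37.856604
T(1,1) = -41.401080 + (-41.401080 − (-55.326880))/3 = -36.759147
T(2,1) = -37.856604 + (-37.856604 − (-41.401080))/3 = -36.675112
T(2,2) = -36.675112 + (-36.675112 − (-36.759147))/15 = -36.669510

-36.6695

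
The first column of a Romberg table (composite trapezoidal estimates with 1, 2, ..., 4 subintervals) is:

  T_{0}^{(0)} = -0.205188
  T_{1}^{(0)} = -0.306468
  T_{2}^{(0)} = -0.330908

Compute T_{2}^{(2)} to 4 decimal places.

T_{1}^{(1)} = -0.306468 + (-0.306468 − (-0.205188))/3 = -0.340228
T_{2}^{(1)} = (4·(-0.330908) − (-0.306468)) / 3 = -0.339055
T_{2}^{(2)} = -0.339055 + (-0.339055 − (-0.340228))/15 = -0.338977

-0.3390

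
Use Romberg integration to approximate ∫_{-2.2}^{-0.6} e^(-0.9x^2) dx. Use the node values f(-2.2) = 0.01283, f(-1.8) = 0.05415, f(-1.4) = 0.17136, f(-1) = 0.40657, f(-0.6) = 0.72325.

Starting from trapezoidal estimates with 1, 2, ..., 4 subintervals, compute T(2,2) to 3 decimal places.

T(0,0) (trapezoid, 1 panel, h=1.6000): 0.58886
T(1,0) (trapezoid, 2 panels, h=0.8000): 0.43152
T(2,0) (trapezoid, 4 panels, h=0.4000): 0.40005
T(1,1) = 0.43152 + (0.43152 − 0.58886)/3 = 0.37907
T(2,1) = 0.40005 + (0.40005 − 0.43152)/3 = 0.38956
T(2,2) = 0.38956 + (0.38956 − 0.37907)/15 = 0.39026

0.390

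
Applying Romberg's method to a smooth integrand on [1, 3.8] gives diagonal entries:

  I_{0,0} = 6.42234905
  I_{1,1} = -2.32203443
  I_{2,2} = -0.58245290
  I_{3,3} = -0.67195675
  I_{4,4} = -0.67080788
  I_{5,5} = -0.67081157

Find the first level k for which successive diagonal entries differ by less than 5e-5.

|I_{1,1} − I_{0,0}| = 8.74438348 ≥ 5e-5
|I_{2,2} − I_{1,1}| = 1.73958153 ≥ 5e-5
|I_{3,3} − I_{2,2}| = 0.08950385 ≥ 5e-5
|I_{4,4} − I_{3,3}| = 0.00114887 ≥ 5e-5
|I_{5,5} − I_{4,4}| = 0.00000369 < 5e-5

k = 5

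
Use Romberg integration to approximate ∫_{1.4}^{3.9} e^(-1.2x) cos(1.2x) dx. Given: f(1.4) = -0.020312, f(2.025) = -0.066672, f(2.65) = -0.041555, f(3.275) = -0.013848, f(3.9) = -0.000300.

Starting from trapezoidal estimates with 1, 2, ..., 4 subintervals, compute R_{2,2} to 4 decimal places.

-0.0894

R_{0,0} (trapezoid, 1 panel, h=2.5000): -0.025765
R_{1,0} (trapezoid, 2 panels, h=1.2500): -0.064826
R_{2,0} (trapezoid, 4 panels, h=0.6250): -0.082738
R_{1,1} = -0.064826 + (-0.064826 − (-0.025765))/3 = -0.077846
R_{2,1} = -0.082738 + (-0.082738 − (-0.064826))/3 = -0.088709
R_{2,2} = -0.088709 + (-0.088709 − (-0.077846))/15 = -0.089433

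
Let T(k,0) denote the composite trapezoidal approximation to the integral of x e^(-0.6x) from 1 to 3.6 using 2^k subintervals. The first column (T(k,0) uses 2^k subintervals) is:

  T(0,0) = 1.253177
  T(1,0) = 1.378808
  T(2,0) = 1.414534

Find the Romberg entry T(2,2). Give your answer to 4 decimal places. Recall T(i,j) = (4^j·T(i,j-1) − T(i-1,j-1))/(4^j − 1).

1.4268

T(1,1) = (4·1.378808 − 1.253177) / 3 = 1.420685
T(2,1) = (4·1.414534 − 1.378808) / 3 = 1.426443
T(2,2) = 1.426443 + (1.426443 − 1.420685)/15 = 1.426827
(Column j=1 coincides with Simpson's rule on the same nodes.)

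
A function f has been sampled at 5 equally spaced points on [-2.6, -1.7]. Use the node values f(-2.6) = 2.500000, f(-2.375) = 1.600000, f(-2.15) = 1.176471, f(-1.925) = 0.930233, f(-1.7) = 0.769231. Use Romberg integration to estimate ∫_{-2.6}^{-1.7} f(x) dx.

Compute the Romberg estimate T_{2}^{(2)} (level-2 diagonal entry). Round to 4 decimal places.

T_{0}^{(0)} (trapezoid, 1 panel, h=0.9000): 1.471154
T_{1}^{(0)} (trapezoid, 2 panels, h=0.4500): 1.264989
T_{2}^{(0)} (trapezoid, 4 panels, h=0.2250): 1.201797
T_{1}^{(1)} = 1.264989 + (1.264989 − 1.471154)/3 = 1.196267
T_{2}^{(1)} = 1.201797 + (1.201797 − 1.264989)/3 = 1.180733
T_{2}^{(2)} = 1.180733 + (1.180733 − 1.196267)/15 = 1.179697

1.1797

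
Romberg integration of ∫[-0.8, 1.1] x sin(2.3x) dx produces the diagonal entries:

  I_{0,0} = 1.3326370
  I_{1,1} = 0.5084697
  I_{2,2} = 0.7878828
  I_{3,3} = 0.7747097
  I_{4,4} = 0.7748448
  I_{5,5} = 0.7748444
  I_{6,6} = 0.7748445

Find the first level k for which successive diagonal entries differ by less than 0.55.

k = 2

|I_{1,1} − I_{0,0}| = 0.8241673 ≥ 0.55
|I_{2,2} − I_{1,1}| = 0.2794131 < 0.55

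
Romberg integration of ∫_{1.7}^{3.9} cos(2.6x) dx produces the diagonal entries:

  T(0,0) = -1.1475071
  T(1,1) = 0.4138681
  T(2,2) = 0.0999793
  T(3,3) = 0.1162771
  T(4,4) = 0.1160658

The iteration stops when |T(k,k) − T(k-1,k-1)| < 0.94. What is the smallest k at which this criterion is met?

|T(1,1) − T(0,0)| = 1.5613752 ≥ 0.94
|T(2,2) − T(1,1)| = 0.3138888 < 0.94

k = 2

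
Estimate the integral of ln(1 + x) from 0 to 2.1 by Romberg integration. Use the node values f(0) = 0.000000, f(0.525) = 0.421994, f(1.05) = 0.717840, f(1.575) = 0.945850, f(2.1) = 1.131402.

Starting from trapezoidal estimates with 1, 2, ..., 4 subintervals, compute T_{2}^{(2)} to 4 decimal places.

1.4071

T_{0}^{(0)} (trapezoid, 1 panel, h=2.1000): 1.187972
T_{1}^{(0)} (trapezoid, 2 panels, h=1.0500): 1.347718
T_{2}^{(0)} (trapezoid, 4 panels, h=0.5250): 1.391977
T_{1}^{(1)} = 1.347718 + (1.347718 − 1.187972)/3 = 1.400967
T_{2}^{(1)} = 1.391977 + (1.391977 − 1.347718)/3 = 1.406730
T_{2}^{(2)} = 1.406730 + (1.406730 − 1.400967)/15 = 1.407114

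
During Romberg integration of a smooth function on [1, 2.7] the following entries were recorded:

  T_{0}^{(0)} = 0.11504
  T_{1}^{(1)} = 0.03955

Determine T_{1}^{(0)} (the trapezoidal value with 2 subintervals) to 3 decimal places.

From T_{1}^{(1)} = (4·T_{1}^{(0)} − T_{0}^{(0)})/3, solve for T_{1}^{(0)}:
4·T_{1}^{(0)} = 3·0.03955 + 0.11504 = 0.23369
T_{1}^{(0)} = 0.05842

0.058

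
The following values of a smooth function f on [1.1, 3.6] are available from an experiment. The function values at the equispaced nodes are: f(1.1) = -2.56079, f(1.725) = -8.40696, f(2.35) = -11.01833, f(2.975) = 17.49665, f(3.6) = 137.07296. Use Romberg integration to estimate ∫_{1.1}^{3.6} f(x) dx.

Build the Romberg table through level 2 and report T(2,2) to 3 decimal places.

30.562

T(0,0) (trapezoid, 1 panel, h=2.5000): 168.14021
T(1,0) (trapezoid, 2 panels, h=1.2500): 70.29719
T(2,0) (trapezoid, 4 panels, h=0.6250): 40.82965
T(1,1) = 70.29719 + (70.29719 − 168.14021)/3 = 37.68285
T(2,1) = 40.82965 + (40.82965 − 70.29719)/3 = 31.00714
T(2,2) = 31.00714 + (31.00714 − 37.68285)/15 = 30.56209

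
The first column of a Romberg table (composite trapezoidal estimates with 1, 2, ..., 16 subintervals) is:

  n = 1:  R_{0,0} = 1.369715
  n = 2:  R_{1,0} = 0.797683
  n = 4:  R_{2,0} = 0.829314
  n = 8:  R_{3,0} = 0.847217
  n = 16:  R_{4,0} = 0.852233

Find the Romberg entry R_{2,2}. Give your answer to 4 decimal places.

Richardson extrapolation on the trapezoidal column (denominator 4−1=3):
R_{1,1} = (4·0.797683 − 1.369715) / 3 = 0.607006
R_{2,1} = (4·0.829314 − 0.797683) / 3 = 0.839858
R_{2,2} = (16·0.839858 − 0.607006) / 15 = 0.855381
(Column j=1 coincides with Simpson's rule on the same nodes.)

0.8554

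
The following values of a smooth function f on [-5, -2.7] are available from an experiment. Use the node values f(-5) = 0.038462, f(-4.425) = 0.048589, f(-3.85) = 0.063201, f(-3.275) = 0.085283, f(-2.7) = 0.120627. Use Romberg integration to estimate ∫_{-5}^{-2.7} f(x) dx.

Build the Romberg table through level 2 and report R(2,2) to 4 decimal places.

R(0,0) (trapezoid, 1 panel, h=2.3000): 0.182952
R(1,0) (trapezoid, 2 panels, h=1.1500): 0.164157
R(2,0) (trapezoid, 4 panels, h=0.5750): 0.159055
R(1,1) = 0.164157 + (0.164157 − 0.182952)/3 = 0.157892
R(2,1) = 0.159055 + (0.159055 − 0.164157)/3 = 0.157354
R(2,2) = 0.157354 + (0.157354 − 0.157892)/15 = 0.157318

0.1573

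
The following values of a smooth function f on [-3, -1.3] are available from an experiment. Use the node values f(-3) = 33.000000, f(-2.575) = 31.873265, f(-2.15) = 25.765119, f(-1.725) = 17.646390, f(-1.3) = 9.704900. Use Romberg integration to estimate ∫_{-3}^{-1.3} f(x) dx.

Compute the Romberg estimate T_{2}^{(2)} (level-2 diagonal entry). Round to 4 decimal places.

41.4185

T_{0}^{(0)} (trapezoid, 1 panel, h=1.7000): 36.299165
T_{1}^{(0)} (trapezoid, 2 panels, h=0.8500): 40.049934
T_{2}^{(0)} (trapezoid, 4 panels, h=0.4250): 41.070820
T_{1}^{(1)} = 40.049934 + (40.049934 − 36.299165)/3 = 41.300190
T_{2}^{(1)} = 41.070820 + (41.070820 − 40.049934)/3 = 41.411115
T_{2}^{(2)} = 41.411115 + (41.411115 − 41.300190)/15 = 41.418510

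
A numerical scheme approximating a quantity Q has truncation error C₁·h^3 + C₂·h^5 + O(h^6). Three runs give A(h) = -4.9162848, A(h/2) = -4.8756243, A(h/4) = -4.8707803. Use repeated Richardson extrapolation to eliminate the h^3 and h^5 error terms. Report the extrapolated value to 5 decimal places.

First eliminate the h^3 term (factor 2^3 = 8):
  B₁ = (8·(-4.8756243) − (-4.9162848))/7 = -4.8698157
  B₂ = (8·(-4.8707803) − (-4.8756243))/7 = -4.8700883
Then eliminate the h^5 term (factor 2^5 = 32):
  (32·(-4.8700883) − (-4.8698157))/31 = -4.8700971

-4.87010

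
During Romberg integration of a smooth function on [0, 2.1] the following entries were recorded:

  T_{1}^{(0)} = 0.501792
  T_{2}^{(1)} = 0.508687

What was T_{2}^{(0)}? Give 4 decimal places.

0.5070

From T_{2}^{(1)} = (4·T_{2}^{(0)} − T_{1}^{(0)})/3, solve for T_{2}^{(0)}:
4·T_{2}^{(0)} = 3·0.508687 + 0.501792 = 2.027853
T_{2}^{(0)} = 0.506963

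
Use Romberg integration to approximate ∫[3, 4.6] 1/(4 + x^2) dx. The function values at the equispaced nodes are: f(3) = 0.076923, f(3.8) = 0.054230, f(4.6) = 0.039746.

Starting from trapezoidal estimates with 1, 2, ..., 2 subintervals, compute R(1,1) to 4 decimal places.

R(0,0) (trapezoid, 1 panel, h=1.6000): 0.093335
R(1,0) (trapezoid, 2 panels, h=0.8000): 0.090052
R(1,1) = 0.090052 + (0.090052 − 0.093335)/3 = 0.088958

0.0890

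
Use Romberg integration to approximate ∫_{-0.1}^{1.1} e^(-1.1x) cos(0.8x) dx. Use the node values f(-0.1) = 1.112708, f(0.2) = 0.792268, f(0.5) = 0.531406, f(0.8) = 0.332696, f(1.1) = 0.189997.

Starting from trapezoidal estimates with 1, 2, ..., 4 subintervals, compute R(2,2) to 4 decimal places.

0.6866

R(0,0) (trapezoid, 1 panel, h=1.2000): 0.781623
R(1,0) (trapezoid, 2 panels, h=0.6000): 0.709655
R(2,0) (trapezoid, 4 panels, h=0.3000): 0.692317
R(1,1) = 0.709655 + (0.709655 − 0.781623)/3 = 0.685666
R(2,1) = 0.692317 + (0.692317 − 0.709655)/3 = 0.686538
R(2,2) = 0.686538 + (0.686538 − 0.685666)/15 = 0.686596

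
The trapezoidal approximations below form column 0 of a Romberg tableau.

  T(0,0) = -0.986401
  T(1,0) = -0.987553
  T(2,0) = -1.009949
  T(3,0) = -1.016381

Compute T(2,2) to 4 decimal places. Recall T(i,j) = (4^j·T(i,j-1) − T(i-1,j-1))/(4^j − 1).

Richardson extrapolation on the trapezoidal column (denominator 4−1=3):
T(1,1) = -0.987553 + (-0.987553 − (-0.986401))/3 = -0.987937
T(2,1) = -1.009949 + (-1.009949 − (-0.987553))/3 = -1.017414
T(2,2) = (16·(-1.017414) − (-0.987937)) / 15 = -1.019379

-1.0194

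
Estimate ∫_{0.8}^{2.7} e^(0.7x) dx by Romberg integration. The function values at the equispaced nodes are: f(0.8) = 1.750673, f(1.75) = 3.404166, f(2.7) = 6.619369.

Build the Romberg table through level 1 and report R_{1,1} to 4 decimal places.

6.9625

R_{0,0} (trapezoid, 1 panel, h=1.9000): 7.951540
R_{1,0} (trapezoid, 2 panels, h=0.9500): 7.209728
R_{1,1} = 7.209728 + (7.209728 − 7.951540)/3 = 6.962457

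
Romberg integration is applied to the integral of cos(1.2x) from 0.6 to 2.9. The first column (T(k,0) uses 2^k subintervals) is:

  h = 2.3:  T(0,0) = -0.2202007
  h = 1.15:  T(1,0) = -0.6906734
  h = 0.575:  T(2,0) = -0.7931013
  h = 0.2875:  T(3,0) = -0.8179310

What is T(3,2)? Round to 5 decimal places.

Richardson extrapolation on the trapezoidal column (denominator 4−1=3):
T(2,1) = (4·(-0.7931013) − (-0.6906734)) / 3 = -0.8272439
T(3,1) = -0.8179310 + (-0.8179310 − (-0.7931013))/3 = -0.8262076
T(3,2) = (16·(-0.8262076) − (-0.8272439)) / 15 = -0.8261385

-0.82614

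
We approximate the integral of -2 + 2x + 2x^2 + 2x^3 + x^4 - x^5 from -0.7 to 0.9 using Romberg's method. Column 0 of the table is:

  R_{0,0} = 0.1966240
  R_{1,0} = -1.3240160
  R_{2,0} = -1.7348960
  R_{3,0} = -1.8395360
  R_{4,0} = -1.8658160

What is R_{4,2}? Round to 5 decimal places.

Richardson extrapolation on the trapezoidal column (denominator 4−1=3):
R_{3,1} = (4·(-1.8395360) − (-1.7348960)) / 3 = -1.8744160
R_{4,1} = (4·(-1.8658160) − (-1.8395360)) / 3 = -1.8745760
R_{4,2} = (16·(-1.8745760) − (-1.8744160)) / 15 = -1.8745867

-1.87459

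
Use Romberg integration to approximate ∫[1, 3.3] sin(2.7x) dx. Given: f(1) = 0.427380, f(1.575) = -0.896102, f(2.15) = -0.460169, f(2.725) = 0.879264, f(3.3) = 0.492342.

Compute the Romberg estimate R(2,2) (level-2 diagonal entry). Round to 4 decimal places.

R(0,0) (trapezoid, 1 panel, h=2.3000): 1.057680
R(1,0) (trapezoid, 2 panels, h=1.1500): -0.000354
R(2,0) (trapezoid, 4 panels, h=0.5750): -0.009859
R(1,1) = -0.000354 + (-0.000354 − 1.057680)/3 = -0.353032
R(2,1) = -0.009859 + (-0.009859 − (-0.000354))/3 = -0.013027
R(2,2) = -0.013027 + (-0.013027 − (-0.353032))/15 = 0.009640

0.0096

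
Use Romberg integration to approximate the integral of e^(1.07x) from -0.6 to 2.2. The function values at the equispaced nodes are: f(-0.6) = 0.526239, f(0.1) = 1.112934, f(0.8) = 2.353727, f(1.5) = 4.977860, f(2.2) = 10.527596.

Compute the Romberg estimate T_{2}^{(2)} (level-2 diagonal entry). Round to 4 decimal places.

T_{0}^{(0)} (trapezoid, 1 panel, h=2.8000): 15.475369
T_{1}^{(0)} (trapezoid, 2 panels, h=1.4000): 11.032902
T_{2}^{(0)} (trapezoid, 4 panels, h=0.7000): 9.780007
T_{1}^{(1)} = 11.032902 + (11.032902 − 15.475369)/3 = 9.552080
T_{2}^{(1)} = 9.780007 + (9.780007 − 11.032902)/3 = 9.362375
T_{2}^{(2)} = 9.362375 + (9.362375 − 9.552080)/15 = 9.349728

9.3497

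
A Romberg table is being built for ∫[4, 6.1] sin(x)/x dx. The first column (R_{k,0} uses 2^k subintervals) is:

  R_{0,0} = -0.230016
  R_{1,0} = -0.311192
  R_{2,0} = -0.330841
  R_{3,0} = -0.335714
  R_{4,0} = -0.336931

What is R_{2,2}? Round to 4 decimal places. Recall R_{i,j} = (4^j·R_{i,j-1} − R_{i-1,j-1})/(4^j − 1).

Richardson extrapolation on the trapezoidal column (denominator 4−1=3):
R_{1,1} = (4·(-0.311192) − (-0.230016)) / 3 = -0.338251
R_{2,1} = (4·(-0.330841) − (-0.311192)) / 3 = -0.337391
R_{2,2} = (16·(-0.337391) − (-0.338251)) / 15 = -0.337334

-0.3373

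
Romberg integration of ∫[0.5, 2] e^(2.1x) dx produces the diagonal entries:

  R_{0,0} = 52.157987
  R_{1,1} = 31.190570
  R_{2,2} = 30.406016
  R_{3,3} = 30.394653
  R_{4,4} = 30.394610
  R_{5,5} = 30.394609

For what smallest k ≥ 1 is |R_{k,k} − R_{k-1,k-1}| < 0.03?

k = 3

|R_{1,1} − R_{0,0}| = 20.967417 ≥ 0.03
|R_{2,2} − R_{1,1}| = 0.784554 ≥ 0.03
|R_{3,3} − R_{2,2}| = 0.011363 < 0.03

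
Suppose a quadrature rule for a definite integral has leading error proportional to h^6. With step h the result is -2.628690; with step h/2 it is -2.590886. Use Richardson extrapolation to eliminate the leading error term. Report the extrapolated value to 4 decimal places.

The leading error scales as h^6; refining by a factor of 2 reduces it by 2^6 = 64.
Extrapolated value = (64·A(h/2) − A(h)) / (64 − 1)
= (64·(-2.590886) − (-2.628690)) / 63
= -163.188014 / 63 = -2.590286

-2.5903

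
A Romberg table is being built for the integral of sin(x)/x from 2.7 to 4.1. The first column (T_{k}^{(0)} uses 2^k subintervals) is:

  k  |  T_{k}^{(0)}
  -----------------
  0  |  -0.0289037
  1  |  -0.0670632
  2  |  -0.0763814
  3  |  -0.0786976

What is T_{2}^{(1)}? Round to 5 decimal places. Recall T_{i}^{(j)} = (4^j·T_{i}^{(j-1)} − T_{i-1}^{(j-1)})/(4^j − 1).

-0.07949

T_{2}^{(1)} = -0.0763814 + (-0.0763814 − (-0.0670632))/3 = -0.0794875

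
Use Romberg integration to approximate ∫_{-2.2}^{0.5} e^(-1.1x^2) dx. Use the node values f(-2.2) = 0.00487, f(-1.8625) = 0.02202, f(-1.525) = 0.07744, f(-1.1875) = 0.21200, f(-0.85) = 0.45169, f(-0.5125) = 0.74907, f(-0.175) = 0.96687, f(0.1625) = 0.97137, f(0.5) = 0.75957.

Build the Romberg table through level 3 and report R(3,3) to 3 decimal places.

R(0,0) (trapezoid, 1 panel, h=2.7000): 1.03199
R(1,0) (trapezoid, 2 panels, h=1.3500): 1.12578
R(2,0) (trapezoid, 4 panels, h=0.6750): 1.26780
R(3,0) (trapezoid, 8 panels, h=0.3375): 1.29353
R(1,1) = 1.12578 + (1.12578 − 1.03199)/3 = 1.15704
R(2,1) = 1.26780 + (1.26780 − 1.12578)/3 = 1.31514
R(3,1) = 1.29353 + (1.29353 − 1.26780)/3 = 1.30211
R(2,2) = 1.31514 + (1.31514 − 1.15704)/15 = 1.32568
R(3,2) = 1.30211 + (1.30211 − 1.31514)/15 = 1.30124
R(3,3) = 1.30124 + (1.30124 − 1.32568)/63 = 1.30085

1.301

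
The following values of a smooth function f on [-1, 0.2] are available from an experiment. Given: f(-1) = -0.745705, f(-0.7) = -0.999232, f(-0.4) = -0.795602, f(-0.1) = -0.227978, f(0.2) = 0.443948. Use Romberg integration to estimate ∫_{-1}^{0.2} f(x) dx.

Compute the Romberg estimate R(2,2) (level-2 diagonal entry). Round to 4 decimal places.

-0.6791

R(0,0) (trapezoid, 1 panel, h=1.2000): -0.181054
R(1,0) (trapezoid, 2 panels, h=0.6000): -0.567888
R(2,0) (trapezoid, 4 panels, h=0.3000): -0.652107
R(1,1) = -0.567888 + (-0.567888 − (-0.181054))/3 = -0.696833
R(2,1) = -0.652107 + (-0.652107 − (-0.567888))/3 = -0.680180
R(2,2) = -0.680180 + (-0.680180 − (-0.696833))/15 = -0.679070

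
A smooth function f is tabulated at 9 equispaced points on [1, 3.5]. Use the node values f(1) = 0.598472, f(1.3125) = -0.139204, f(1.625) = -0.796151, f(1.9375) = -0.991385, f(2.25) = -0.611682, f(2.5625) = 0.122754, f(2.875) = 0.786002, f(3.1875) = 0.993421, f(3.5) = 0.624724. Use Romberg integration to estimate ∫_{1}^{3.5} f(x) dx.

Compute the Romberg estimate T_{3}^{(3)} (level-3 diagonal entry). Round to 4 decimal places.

T_{0}^{(0)} (trapezoid, 1 panel, h=2.5000): 1.528995
T_{1}^{(0)} (trapezoid, 2 panels, h=1.2500): -0.000105
T_{2}^{(0)} (trapezoid, 4 panels, h=0.6250): -0.006396
T_{3}^{(0)} (trapezoid, 8 panels, h=0.3125): -0.007702
T_{1}^{(1)} = -0.000105 + (-0.000105 − 1.528995)/3 = -0.509805
T_{2}^{(1)} = -0.006396 + (-0.006396 − (-0.000105))/3 = -0.008493
T_{3}^{(1)} = -0.007702 + (-0.007702 − (-0.006396))/3 = -0.008137
T_{2}^{(2)} = -0.008493 + (-0.008493 − (-0.509805))/15 = 0.024928
T_{3}^{(2)} = -0.008137 + (-0.008137 − (-0.008493))/15 = -0.008113
T_{3}^{(3)} = -0.008113 + (-0.008113 − 0.024928)/63 = -0.008637

-0.0086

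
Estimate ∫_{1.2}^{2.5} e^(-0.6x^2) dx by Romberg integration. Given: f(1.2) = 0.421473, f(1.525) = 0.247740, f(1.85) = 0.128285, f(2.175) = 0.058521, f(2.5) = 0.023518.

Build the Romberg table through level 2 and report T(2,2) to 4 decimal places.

0.2088

T(0,0) (trapezoid, 1 panel, h=1.3000): 0.289244
T(1,0) (trapezoid, 2 panels, h=0.6500): 0.228007
T(2,0) (trapezoid, 4 panels, h=0.3250): 0.213538
T(1,1) = 0.228007 + (0.228007 − 0.289244)/3 = 0.207595
T(2,1) = 0.213538 + (0.213538 − 0.228007)/3 = 0.208715
T(2,2) = 0.208715 + (0.208715 − 0.207595)/15 = 0.208790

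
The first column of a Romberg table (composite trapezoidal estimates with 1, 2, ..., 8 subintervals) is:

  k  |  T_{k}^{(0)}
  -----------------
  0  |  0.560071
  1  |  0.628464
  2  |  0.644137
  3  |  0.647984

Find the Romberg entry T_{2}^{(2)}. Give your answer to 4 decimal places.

Richardson extrapolation on the trapezoidal column (denominator 4−1=3):
T_{1}^{(1)} = (4·0.628464 − 0.560071) / 3 = 0.651262
T_{2}^{(1)} = 0.644137 + (0.644137 − 0.628464)/3 = 0.649361
T_{2}^{(2)} = 0.649361 + (0.649361 − 0.651262)/15 = 0.649234

0.6492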